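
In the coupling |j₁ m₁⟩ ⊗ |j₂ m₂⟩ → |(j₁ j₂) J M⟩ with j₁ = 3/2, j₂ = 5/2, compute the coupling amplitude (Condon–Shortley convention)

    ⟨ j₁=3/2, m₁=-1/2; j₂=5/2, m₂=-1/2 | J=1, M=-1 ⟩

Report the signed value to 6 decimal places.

+0.387298

j₁+j₂−J=3  J+j₁−j₂=0  J−j₁+j₂=2  j₁+j₂+J+1=6
(j₁±m₁, j₂±m₂, J±M) = (1,2,2,3,0,2)
P² = 12/5
sum k=2..2:
  [2] +1/4 = 1/4
S = 1/4
C² = P²·S² = 3/20 ; C = +0.387298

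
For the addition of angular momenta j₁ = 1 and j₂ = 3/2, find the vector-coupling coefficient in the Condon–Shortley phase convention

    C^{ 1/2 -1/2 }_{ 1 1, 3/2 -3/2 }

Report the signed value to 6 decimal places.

+√(1/2) ≈ +0.707107

√[2·2!0!1!/4! · 2!0!0!3!0!1!] = √(2)
  +(−1)^0/∏(0,2,0,0,0,1)! = 1/2  (running 1/2)
⟨..|..⟩ = √(2)·(1/2) = +0.707107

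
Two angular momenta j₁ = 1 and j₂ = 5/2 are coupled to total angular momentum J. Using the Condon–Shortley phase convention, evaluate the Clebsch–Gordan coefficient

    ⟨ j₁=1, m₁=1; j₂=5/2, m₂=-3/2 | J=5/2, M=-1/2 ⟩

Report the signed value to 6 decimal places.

√[6·1!1!4!/7! · 2!0!1!4!2!3!] = √(576/35)
  +(−1)^0/∏(0,1,0,1,1,3)! = 1/6  (running 1/6)
⟨..|..⟩ = √(576/35)·(1/6) = +0.676123

+0.676123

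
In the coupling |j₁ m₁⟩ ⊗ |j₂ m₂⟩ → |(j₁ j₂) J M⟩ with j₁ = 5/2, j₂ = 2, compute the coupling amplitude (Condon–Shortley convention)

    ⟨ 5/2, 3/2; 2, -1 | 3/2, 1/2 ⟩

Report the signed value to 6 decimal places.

-0.138013  (= −√(2/105))

j₁+j₂−J=3  J+j₁−j₂=2  J−j₁+j₂=1  j₁+j₂+J+1=7
(j₁±m₁, j₂±m₂, J±M) = (4,1,1,3,2,1)
P² = 96/35
sum k=0..1:
  [0] +1/6 = 1/6
  [1] −1/4 = -1/4
S = -1/12
C² = P²·S² = 2/105 ; C = -0.138013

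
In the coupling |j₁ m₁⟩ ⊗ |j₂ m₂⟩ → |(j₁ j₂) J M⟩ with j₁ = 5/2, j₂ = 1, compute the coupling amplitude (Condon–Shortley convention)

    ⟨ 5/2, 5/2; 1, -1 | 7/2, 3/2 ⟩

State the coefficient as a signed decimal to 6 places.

+0.218218  (= +√(1/21))

triangle: 0!·5!·2!/8! = 240/40320
(j±m)!: 5!·0!·0!·2!·5!·2! = 57600
prefactor² = (2J+1)·Δ·N² = 19200/7
  k=0: +1/(0!·0!·0!·0!·5!·2!) = 1/240
Σ = 1/240  ⇒  CG² = 19200/7·1/240² = 1/21
CG = +√(1/21) = +0.218218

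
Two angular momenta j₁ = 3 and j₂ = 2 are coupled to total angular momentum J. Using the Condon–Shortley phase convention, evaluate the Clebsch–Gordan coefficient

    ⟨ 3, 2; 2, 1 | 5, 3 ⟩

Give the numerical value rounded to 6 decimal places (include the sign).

+0.730297

j₁+j₂−J=0  J+j₁−j₂=6  J−j₁+j₂=4  j₁+j₂+J+1=11
(j₁±m₁, j₂±m₂, J±M) = (5,1,3,1,8,2)
P² = 276480
sum k=0..0:
  [0] +1/720 = 1/720
S = 1/720
C² = P²·S² = 8/15 ; C = +0.730297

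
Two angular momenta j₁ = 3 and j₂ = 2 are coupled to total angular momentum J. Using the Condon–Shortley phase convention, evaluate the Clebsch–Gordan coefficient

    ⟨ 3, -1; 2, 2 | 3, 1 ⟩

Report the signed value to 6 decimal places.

triangle: 2!·4!·2!/9! = 96/362880
(j±m)!: 2!·4!·4!·0!·4!·2! = 55296
prefactor² = (2J+1)·Δ·N² = 512/5
  k=2: +1/(2!·0!·2!·2!·2!·0!) = 1/16
Σ = 1/16  ⇒  CG² = 512/5·1/16² = 2/5
CG = +√(2/5) = +0.632456

+0.632456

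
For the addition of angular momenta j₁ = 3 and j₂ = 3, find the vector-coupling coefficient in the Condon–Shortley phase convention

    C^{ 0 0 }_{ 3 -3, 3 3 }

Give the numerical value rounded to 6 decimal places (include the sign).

+√(1/7) = +0.377964

triangle: 6!·0!·0!/7! = 720/5040
(j±m)!: 0!·6!·6!·0!·0!·0! = 518400
prefactor² = (2J+1)·Δ·N² = 518400/7
  k=6: +1/(6!·0!·0!·0!·0!·0!) = 1/720
Σ = 1/720  ⇒  CG² = 518400/7·1/720² = 1/7
CG = +√(1/7) = +0.377964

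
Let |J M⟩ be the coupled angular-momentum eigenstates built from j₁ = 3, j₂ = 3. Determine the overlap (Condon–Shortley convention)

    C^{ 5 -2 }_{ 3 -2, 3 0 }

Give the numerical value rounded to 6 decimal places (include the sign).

−√(1/3) = -0.577350

triangle: 1!·5!·5!/12! = 14400/479001600
(j±m)!: 1!·5!·3!·3!·3!·7! = 130636800
prefactor² = (2J+1)·Δ·N² = 43200
  k=0: +1/(0!·1!·5!·3!·0!·2!) = 1/1440
  k=1: −1/(1!·0!·4!·2!·1!·3!) = -1/288
Σ = -1/360  ⇒  CG² = 43200·(-1/360)² = 1/3
CG = −√(1/3) = -0.577350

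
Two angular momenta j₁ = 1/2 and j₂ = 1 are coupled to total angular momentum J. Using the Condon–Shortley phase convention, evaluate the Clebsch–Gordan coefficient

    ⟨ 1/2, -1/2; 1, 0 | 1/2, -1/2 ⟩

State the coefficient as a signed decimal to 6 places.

j₁+j₂−J=1  J+j₁−j₂=0  J−j₁+j₂=1  j₁+j₂+J+1=3
(j₁±m₁, j₂±m₂, J±M) = (0,1,1,1,0,1)
P² = 1/3
sum k=1..1:
  [1] −1/1 = -1
S = -1
C² = P²·S² = 1/3 ; C = -0.577350

-0.577350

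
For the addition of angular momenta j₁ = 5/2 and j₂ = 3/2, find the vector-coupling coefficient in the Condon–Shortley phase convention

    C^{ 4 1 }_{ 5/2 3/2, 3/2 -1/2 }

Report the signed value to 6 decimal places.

+0.517549

√[9·0!5!3!/9! · 4!1!1!2!5!3!] = √(4320/7)
  +(−1)^0/∏(0,0,1,1,4,2)! = 1/48  (running 1/48)
⟨..|..⟩ = √(4320/7)·(1/48) = +0.517549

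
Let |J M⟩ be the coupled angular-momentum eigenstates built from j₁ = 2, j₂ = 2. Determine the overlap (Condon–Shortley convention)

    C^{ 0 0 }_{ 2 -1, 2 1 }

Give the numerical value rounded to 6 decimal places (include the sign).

√[1·4!0!0!/5! · 1!3!3!1!0!0!] = √(36/5)
  +(−1)^3/∏(3,1,0,0,0,0)! = -1/6  (running -1/6)
⟨..|..⟩ = √(36/5)·(-1/6) = -0.447214

−√(1/5) ≈ -0.447214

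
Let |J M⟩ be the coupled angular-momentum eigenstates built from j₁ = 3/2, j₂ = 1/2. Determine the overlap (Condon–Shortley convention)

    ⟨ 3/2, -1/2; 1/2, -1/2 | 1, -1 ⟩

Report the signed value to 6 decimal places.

+0.500000  (= +√(1/4))

√[3·1!2!0!/4! · 1!2!0!1!0!2!] = √(1)
  +(−1)^0/∏(0,1,2,0,0,0)! = 1/2  (running 1/2)
⟨..|..⟩ = √(1)·(1/2) = +0.500000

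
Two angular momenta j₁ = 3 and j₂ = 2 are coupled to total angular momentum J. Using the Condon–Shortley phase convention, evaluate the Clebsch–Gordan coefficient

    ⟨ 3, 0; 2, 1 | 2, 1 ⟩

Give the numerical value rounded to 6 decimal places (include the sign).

j₁+j₂−J=3  J+j₁−j₂=3  J−j₁+j₂=1  j₁+j₂+J+1=8
(j₁±m₁, j₂±m₂, J±M) = (3,3,3,1,3,1)
P² = 81/14
sum k=2..3:
  [2] +1/4 = 1/4
  [3] −1/36 = -1/36
S = 2/9
C² = P²·S² = 2/7 ; C = +0.534522

+0.534522  (= +√(2/7))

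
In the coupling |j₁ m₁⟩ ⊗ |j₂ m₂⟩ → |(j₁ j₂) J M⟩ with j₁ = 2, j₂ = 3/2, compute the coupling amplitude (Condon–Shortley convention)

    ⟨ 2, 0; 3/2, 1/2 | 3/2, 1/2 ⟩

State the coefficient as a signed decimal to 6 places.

-0.447214  (= −√(1/5))

√[4·2!2!1!/6! · 2!2!2!1!2!1!] = √(16/45)
  +(−1)^1/∏(1,1,1,1,1,0)! = -1  (running -1)
  +(−1)^2/∏(2,0,0,0,2,1)! = 1/4  (running -3/4)
⟨..|..⟩ = √(16/45)·(-3/4) = -0.447214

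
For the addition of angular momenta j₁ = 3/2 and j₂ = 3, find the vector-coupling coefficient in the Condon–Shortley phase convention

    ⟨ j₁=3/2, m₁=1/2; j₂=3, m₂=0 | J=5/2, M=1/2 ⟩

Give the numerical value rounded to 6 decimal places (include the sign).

triangle: 2!*1!*4!/8! = 48/40320
(j±m)!: 2!*1!*3!*3!*3!*2! = 864
prefactor² = (2J+1)*Δ*N² = 216/35
  k=0: +1/(0!*2!*1!*3!*0!*1!) = 1/12
  k=1: −1/(1!*1!*0!*2!*1!*2!) = -1/4
Σ = -1/6  ⇒  CG² = 216/35*(-1/6)² = 6/35
CG = −√(6/35) = -0.414039

−√(6/35) ≈ -0.414039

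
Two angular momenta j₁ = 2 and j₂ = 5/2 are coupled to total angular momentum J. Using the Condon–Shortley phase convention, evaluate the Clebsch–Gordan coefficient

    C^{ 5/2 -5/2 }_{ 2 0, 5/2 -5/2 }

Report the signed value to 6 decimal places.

√[6·2!2!3!/8! · 2!2!0!5!0!5!] = √(1440/7)
  +(−1)^0/∏(0,2,2,0,0,3)! = 1/24  (running 1/24)
⟨..|..⟩ = √(1440/7)·(1/24) = +0.597614

+√(5/14) = +0.597614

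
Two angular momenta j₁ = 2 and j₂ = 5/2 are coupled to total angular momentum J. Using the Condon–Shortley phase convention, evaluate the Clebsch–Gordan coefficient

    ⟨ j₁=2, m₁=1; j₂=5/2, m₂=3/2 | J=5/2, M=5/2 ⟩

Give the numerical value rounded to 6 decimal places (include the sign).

triangle: 2!×2!×3!/8! = 24/40320
(j±m)!: 3!×1!×4!×1!×5!×0! = 17280
prefactor² = (2J+1)×Δ×N² = 432/7
  k=1: −1/(1!×1!×0!×3!×2!×0!) = -1/12
Σ = -1/12  ⇒  CG² = 432/7×(-1/12)² = 3/7
CG = −√(3/7) = -0.654654

-0.654654  (= −√(3/7))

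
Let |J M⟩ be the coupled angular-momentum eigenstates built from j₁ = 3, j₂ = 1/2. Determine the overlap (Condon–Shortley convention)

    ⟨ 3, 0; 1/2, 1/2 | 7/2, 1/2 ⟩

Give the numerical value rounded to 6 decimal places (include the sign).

triangle: 0!*6!*1!/8! = 720/40320
(j±m)!: 3!*3!*1!*0!*4!*3! = 5184
prefactor² = (2J+1)*Δ*N² = 5184/7
  k=0: +1/(0!*0!*3!*1!*3!*0!) = 1/36
Σ = 1/36  ⇒  CG² = 5184/7*1/36² = 4/7
CG = +√(4/7) = +0.755929

+√(4/7) ≈ +0.755929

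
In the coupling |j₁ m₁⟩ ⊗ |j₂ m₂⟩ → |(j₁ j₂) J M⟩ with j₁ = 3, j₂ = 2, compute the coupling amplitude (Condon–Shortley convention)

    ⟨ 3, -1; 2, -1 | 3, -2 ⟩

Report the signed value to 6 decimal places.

−√(1/4) = -0.500000

triangle: 2!*4!*2!/9! = 96/362880
(j±m)!: 2!*4!*1!*3!*1!*5! = 34560
prefactor² = (2J+1)*Δ*N² = 64
  k=0: +1/(0!*2!*4!*1!*0!*1!) = 1/48
  k=1: −1/(1!*1!*3!*0!*1!*2!) = -1/12
Σ = -1/16  ⇒  CG² = 64*(-1/16)² = 1/4
CG = −√(1/4) = -0.500000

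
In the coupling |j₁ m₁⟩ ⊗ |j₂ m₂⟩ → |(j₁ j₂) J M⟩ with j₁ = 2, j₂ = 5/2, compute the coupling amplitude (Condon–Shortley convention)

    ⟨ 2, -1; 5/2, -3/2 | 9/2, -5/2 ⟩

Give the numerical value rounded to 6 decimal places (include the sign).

+0.745356

triangle: 0!*4!*5!/10! = 2880/3628800
(j±m)!: 1!*3!*1!*4!*2!*7! = 1451520
prefactor² = (2J+1)*Δ*N² = 11520
  k=0: +1/(0!*0!*3!*1!*1!*4!) = 1/144
Σ = 1/144  ⇒  CG² = 11520*1/144² = 5/9
CG = +√(5/9) = +0.745356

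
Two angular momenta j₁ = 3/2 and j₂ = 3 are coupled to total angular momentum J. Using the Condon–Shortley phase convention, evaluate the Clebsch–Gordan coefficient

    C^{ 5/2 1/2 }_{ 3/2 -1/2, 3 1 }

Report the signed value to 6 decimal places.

j₁+j₂−J=2  J+j₁−j₂=1  J−j₁+j₂=4  j₁+j₂+J+1=8
(j₁±m₁, j₂±m₂, J±M) = (1,2,4,2,3,2)
P² = 288/35
sum k=1..2:
  [1] −1/6 = -1/6
  [2] +1/8 = 1/8
S = -1/24
C² = P²·S² = 1/70 ; C = -0.119523

-0.119523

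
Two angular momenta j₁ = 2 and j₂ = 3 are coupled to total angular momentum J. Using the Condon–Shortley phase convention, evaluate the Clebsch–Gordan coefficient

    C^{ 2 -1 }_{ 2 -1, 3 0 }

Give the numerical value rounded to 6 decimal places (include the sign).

triangle: 3!*1!*3!/8! = 36/40320
(j±m)!: 1!*3!*3!*3!*1!*3! = 1296
prefactor² = (2J+1)*Δ*N² = 81/14
  k=2: +1/(2!*1!*1!*1!*0!*2!) = 1/4
  k=3: −1/(3!*0!*0!*0!*1!*3!) = -1/36
Σ = 2/9  ⇒  CG² = 81/14*2/9² = 2/7
CG = +√(2/7) = +0.534522

+√(2/7) = +0.534522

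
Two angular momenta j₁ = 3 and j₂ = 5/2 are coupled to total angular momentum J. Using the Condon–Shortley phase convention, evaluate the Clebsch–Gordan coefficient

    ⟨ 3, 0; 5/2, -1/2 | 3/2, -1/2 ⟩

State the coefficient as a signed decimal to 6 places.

+0.338062

√[4·4!2!1!/8! · 3!3!2!3!1!2!] = √(144/35)
  +(−1)^1/∏(1,3,2,1,0,0)! = -1/12  (running -1/12)
  +(−1)^2/∏(2,2,1,0,1,1)! = 1/4  (running 1/6)
⟨..|..⟩ = √(144/35)·(1/6) = +0.338062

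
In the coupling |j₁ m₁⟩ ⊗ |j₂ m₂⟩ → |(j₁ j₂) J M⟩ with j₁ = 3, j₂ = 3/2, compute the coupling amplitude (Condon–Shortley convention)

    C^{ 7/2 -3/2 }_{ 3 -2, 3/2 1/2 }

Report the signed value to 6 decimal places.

√[8·1!5!2!/9! · 1!5!2!1!2!5!] = √(6400/21)
  +(−1)^0/∏(0,1,5,2,0,0)! = 1/240  (running 1/240)
  +(−1)^1/∏(1,0,4,1,1,1)! = -1/24  (running -3/80)
⟨..|..⟩ = √(6400/21)·(-3/80) = -0.654654

−√(3/7) ≈ -0.654654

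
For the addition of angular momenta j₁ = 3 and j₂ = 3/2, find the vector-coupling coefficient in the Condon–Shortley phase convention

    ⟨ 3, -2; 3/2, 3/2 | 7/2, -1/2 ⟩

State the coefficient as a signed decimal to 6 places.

−√(5/21) ≈ -0.487950

triangle: 1!*5!*2!/9! = 240/362880
(j±m)!: 1!*5!*3!*0!*3!*4! = 103680
prefactor² = (2J+1)*Δ*N² = 3840/7
  k=1: −1/(1!*0!*4!*2!*1!*0!) = -1/48
Σ = -1/48  ⇒  CG² = 3840/7*(-1/48)² = 5/21
CG = −√(5/21) = -0.487950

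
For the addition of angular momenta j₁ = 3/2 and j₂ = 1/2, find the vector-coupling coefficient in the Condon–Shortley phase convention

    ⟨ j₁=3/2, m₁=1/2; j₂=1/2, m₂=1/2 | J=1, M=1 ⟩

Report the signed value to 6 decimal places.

triangle: 1!*2!*0!/4! = 2/24
(j±m)!: 2!*1!*1!*0!*2!*0! = 4
prefactor² = (2J+1)*Δ*N² = 1
  k=1: −1/(1!*0!*0!*0!*2!*0!) = -1/2
Σ = -1/2  ⇒  CG² = 1*(-1/2)² = 1/4
CG = −√(1/4) = -0.500000

-0.500000  (= −√(1/4))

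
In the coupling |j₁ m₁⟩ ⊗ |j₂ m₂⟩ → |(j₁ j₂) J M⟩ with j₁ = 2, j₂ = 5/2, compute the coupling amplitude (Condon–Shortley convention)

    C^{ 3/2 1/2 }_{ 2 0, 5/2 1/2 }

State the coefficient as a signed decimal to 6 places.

+0.239046  (= +√(2/35))

j₁+j₂−J=3  J+j₁−j₂=1  J−j₁+j₂=2  j₁+j₂+J+1=7
(j₁±m₁, j₂±m₂, J±M) = (2,2,3,2,2,1)
P² = 32/35
sum k=1..2:
  [1] −1/4 = -1/4
  [2] +1/2 = 1/2
S = 1/4
C² = P²·S² = 2/35 ; C = +0.239046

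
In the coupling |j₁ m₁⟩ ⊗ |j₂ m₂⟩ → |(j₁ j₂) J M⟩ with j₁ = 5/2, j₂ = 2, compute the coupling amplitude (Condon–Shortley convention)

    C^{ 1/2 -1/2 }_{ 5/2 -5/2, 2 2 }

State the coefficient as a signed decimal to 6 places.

√[2·4!1!0!/6! · 0!5!4!0!0!1!] = √(192)
  +(−1)^4/∏(4,0,1,0,0,0)! = 1/24  (running 1/24)
⟨..|..⟩ = √(192)·(1/24) = +0.577350

+0.577350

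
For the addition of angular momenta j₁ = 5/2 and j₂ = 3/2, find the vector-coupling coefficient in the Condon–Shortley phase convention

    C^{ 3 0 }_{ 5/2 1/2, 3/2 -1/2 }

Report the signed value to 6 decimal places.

j₁+j₂−J=1  J+j₁−j₂=4  J−j₁+j₂=2  j₁+j₂+J+1=8
(j₁±m₁, j₂±m₂, J±M) = (3,2,1,2,3,3)
P² = 36/5
sum k=0..1:
  [0] +1/4 = 1/4
  [1] −1/12 = -1/12
S = 1/6
C² = P²·S² = 1/5 ; C = +0.447214

+0.447214  (= +√(1/5))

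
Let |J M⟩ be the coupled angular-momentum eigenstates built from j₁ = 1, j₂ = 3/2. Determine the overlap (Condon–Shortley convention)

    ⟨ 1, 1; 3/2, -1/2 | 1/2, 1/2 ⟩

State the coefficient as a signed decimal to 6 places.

triangle: 2!·0!·1!/4! = 2/24
(j±m)!: 2!·0!·1!·2!·1!·0! = 4
prefactor² = (2J+1)·Δ·N² = 2/3
  k=0: +1/(0!·2!·0!·1!·0!·0!) = 1/2
Σ = 1/2  ⇒  CG² = 2/3·1/2² = 1/6
CG = +√(1/6) = +0.408248

+√(1/6) ≈ +0.408248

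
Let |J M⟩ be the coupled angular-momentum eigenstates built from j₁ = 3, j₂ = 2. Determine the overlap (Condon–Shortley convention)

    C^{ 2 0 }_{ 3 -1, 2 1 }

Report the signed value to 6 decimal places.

+0.377964  (= +√(1/7))

√[5·3!3!1!/8! · 2!4!3!1!2!2!] = √(36/7)
  +(−1)^2/∏(2,1,2,1,1,0)! = 1/4  (running 1/4)
  +(−1)^3/∏(3,0,1,0,2,1)! = -1/12  (running 1/6)
⟨..|..⟩ = √(36/7)·(1/6) = +0.377964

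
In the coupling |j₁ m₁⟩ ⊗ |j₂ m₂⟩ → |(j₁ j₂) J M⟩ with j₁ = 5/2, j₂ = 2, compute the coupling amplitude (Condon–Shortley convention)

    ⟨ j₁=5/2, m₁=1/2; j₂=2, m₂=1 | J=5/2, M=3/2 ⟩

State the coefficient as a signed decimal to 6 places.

−√(6/35) ≈ -0.414039

j₁+j₂−J=2  J+j₁−j₂=3  J−j₁+j₂=2  j₁+j₂+J+1=8
(j₁±m₁, j₂±m₂, J±M) = (3,2,3,1,4,1)
P² = 216/35
sum k=1..2:
  [1] −1/4 = -1/4
  [2] +1/12 = 1/12
S = -1/6
C² = P²·S² = 6/35 ; C = -0.414039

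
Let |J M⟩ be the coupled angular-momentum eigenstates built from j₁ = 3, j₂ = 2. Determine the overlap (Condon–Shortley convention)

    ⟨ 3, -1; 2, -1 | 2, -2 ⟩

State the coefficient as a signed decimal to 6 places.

−√(3/14) = -0.462910

√[5·3!3!1!/8! · 2!4!1!3!0!4!] = √(216/7)
  +(−1)^1/∏(1,2,3,0,0,1)! = -1/12  (running -1/12)
⟨..|..⟩ = √(216/7)·(-1/12) = -0.462910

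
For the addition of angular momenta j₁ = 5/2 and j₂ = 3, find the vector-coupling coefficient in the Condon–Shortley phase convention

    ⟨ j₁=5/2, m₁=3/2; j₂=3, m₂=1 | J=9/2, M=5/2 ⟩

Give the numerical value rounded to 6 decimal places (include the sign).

√[10·1!4!5!/11! · 4!1!4!2!7!2!] = √(92160/11)
  +(−1)^0/∏(0,1,1,4,3,1)! = 1/144  (running 1/144)
  +(−1)^1/∏(1,0,0,3,4,2)! = -1/288  (running 1/288)
⟨..|..⟩ = √(92160/11)·(1/288) = +0.317821

+√(10/99) = +0.317821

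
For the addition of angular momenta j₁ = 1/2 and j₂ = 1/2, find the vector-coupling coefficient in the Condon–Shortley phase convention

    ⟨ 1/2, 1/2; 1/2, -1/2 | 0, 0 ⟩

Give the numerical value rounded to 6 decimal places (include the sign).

j₁+j₂−J=1  J+j₁−j₂=0  J−j₁+j₂=0  j₁+j₂+J+1=2
(j₁±m₁, j₂±m₂, J±M) = (1,0,0,1,0,0)
P² = 1/2
sum k=0..0:
  [0] +1/1 = 1
S = 1
C² = P²·S² = 1/2 ; C = +0.707107

+0.707107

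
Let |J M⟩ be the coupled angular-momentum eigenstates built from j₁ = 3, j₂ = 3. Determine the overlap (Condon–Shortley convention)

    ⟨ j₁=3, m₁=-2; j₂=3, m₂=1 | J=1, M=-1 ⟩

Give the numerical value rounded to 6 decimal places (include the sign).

+0.422577

√[3·5!1!1!/8! · 1!5!4!2!0!2!] = √(720/7)
  +(−1)^4/∏(4,1,1,0,0,1)! = 1/24  (running 1/24)
⟨..|..⟩ = √(720/7)·(1/24) = +0.422577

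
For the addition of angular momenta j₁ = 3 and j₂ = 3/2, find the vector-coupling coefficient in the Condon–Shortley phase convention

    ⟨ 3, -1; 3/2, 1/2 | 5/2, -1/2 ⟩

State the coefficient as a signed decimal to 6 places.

√[6·2!4!1!/8! · 2!4!2!1!2!3!] = √(288/35)
  +(−1)^1/∏(1,1,3,1,1,0)! = -1/6  (running -1/6)
  +(−1)^2/∏(2,0,2,0,2,1)! = 1/8  (running -1/24)
⟨..|..⟩ = √(288/35)·(-1/24) = -0.119523

-0.119523  (= −√(1/70))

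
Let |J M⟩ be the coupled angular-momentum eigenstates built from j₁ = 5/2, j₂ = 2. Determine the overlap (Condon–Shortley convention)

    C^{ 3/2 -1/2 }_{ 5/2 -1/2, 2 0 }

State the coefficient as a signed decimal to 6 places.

+√(2/35) = +0.239046

√[4·3!2!1!/7! · 2!3!2!2!1!2!] = √(32/35)
  +(−1)^1/∏(1,2,2,1,0,0)! = -1/4  (running -1/4)
  +(−1)^2/∏(2,1,1,0,1,1)! = 1/2  (running 1/4)
⟨..|..⟩ = √(32/35)·(1/4) = +0.239046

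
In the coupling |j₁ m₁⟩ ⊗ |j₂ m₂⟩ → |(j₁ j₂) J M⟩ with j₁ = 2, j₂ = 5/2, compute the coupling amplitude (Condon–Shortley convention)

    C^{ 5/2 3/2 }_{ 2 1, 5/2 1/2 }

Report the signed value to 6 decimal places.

-0.414039  (= −√(6/35))

√[6·2!2!3!/8! · 3!1!3!2!4!1!] = √(216/35)
  +(−1)^0/∏(0,2,1,3,1,0)! = 1/12  (running 1/12)
  +(−1)^1/∏(1,1,0,2,2,1)! = -1/4  (running -1/6)
⟨..|..⟩ = √(216/35)·(-1/6) = -0.414039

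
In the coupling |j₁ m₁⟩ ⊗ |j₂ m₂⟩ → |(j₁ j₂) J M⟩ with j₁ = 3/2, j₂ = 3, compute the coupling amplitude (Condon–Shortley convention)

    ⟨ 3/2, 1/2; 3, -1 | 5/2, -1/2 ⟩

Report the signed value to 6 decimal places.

−√(1/70) = -0.119523

triangle: 2!*1!*4!/8! = 48/40320
(j±m)!: 2!*1!*2!*4!*2!*3! = 1152
prefactor² = (2J+1)*Δ*N² = 288/35
  k=0: +1/(0!*2!*1!*2!*0!*2!) = 1/8
  k=1: −1/(1!*1!*0!*1!*1!*3!) = -1/6
Σ = -1/24  ⇒  CG² = 288/35*(-1/24)² = 1/70
CG = −√(1/70) = -0.119523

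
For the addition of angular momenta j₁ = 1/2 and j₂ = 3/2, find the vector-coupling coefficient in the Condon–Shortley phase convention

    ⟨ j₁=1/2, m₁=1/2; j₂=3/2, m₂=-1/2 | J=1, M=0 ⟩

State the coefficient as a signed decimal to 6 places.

triangle: 1!×0!×2!/4! = 2/24
(j±m)!: 1!×0!×1!×2!×1!×1! = 2
prefactor² = (2J+1)×Δ×N² = 1/2
  k=0: +1/(0!×1!×0!×1!×0!×1!) = 1
Σ = 1  ⇒  CG² = 1/2×1² = 1/2
CG = +√(1/2) = +0.707107

+0.707107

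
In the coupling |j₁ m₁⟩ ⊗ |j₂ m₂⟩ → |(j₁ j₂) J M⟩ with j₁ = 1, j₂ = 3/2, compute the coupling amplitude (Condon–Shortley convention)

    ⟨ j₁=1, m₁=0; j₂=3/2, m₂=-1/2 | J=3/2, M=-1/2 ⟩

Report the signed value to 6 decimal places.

triangle: 1!×1!×2!/5! = 2/120
(j±m)!: 1!×1!×1!×2!×1!×2! = 4
prefactor² = (2J+1)×Δ×N² = 4/15
  k=0: +1/(0!×1!×1!×1!×0!×1!) = 1
  k=1: −1/(1!×0!×0!×0!×1!×2!) = -1/2
Σ = 1/2  ⇒  CG² = 4/15×1/2² = 1/15
CG = +√(1/15) = +0.258199

+√(1/15) = +0.258199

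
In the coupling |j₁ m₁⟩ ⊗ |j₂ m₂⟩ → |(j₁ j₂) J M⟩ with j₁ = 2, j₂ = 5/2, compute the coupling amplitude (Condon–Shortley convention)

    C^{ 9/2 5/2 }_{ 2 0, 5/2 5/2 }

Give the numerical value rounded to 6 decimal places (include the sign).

j₁+j₂−J=0  J+j₁−j₂=4  J−j₁+j₂=5  j₁+j₂+J+1=10
(j₁±m₁, j₂±m₂, J±M) = (2,2,5,0,7,2)
P² = 38400
sum k=0..0:
  [0] +1/480 = 1/480
S = 1/480
C² = P²·S² = 1/6 ; C = +0.408248

+0.408248  (= +√(1/6))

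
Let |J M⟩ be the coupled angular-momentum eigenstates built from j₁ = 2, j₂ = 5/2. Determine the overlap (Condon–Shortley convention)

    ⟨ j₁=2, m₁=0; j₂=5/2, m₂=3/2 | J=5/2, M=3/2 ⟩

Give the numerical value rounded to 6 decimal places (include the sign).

-0.119523

triangle: 2!*2!*3!/8! = 24/40320
(j±m)!: 2!*2!*4!*1!*4!*1! = 2304
prefactor² = (2J+1)*Δ*N² = 288/35
  k=1: −1/(1!*1!*1!*3!*1!*0!) = -1/6
  k=2: +1/(2!*0!*0!*2!*2!*1!) = 1/8
Σ = -1/24  ⇒  CG² = 288/35*(-1/24)² = 1/70
CG = −√(1/70) = -0.119523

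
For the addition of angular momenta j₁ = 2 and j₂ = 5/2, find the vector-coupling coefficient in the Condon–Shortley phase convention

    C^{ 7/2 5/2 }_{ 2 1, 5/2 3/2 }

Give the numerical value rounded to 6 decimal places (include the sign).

√[8·1!3!4!/9! · 3!1!4!1!6!1!] = √(2304/7)
  +(−1)^0/∏(0,1,1,4,2,0)! = 1/48  (running 1/48)
  +(−1)^1/∏(1,0,0,3,3,1)! = -1/36  (running -1/144)
⟨..|..⟩ = √(2304/7)·(-1/144) = -0.125988

−√(1/63) = -0.125988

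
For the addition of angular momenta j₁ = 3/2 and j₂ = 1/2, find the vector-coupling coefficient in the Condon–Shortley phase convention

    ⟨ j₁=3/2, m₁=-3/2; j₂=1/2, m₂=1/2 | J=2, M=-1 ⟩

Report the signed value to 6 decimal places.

√[5·0!3!1!/5! · 0!3!1!0!1!3!] = √(9)
  +(−1)^0/∏(0,0,3,1,0,0)! = 1/6  (running 1/6)
⟨..|..⟩ = √(9)·(1/6) = +0.500000

+0.500000  (= +√(1/4))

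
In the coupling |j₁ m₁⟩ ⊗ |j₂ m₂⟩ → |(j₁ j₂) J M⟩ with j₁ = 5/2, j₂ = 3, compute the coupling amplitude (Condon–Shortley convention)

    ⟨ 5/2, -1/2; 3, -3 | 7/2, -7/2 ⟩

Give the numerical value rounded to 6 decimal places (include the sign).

+0.577350  (= +√(1/3))

j₁+j₂−J=2  J+j₁−j₂=3  J−j₁+j₂=4  j₁+j₂+J+1=10
(j₁±m₁, j₂±m₂, J±M) = (2,3,0,6,0,7)
P² = 27648
sum k=0..0:
  [0] +1/288 = 1/288
S = 1/288
C² = P²·S² = 1/3 ; C = +0.577350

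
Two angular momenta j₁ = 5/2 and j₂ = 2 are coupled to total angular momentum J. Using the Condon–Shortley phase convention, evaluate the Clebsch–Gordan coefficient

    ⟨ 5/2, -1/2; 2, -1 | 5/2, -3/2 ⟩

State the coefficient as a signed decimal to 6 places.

−√(6/35) ≈ -0.414039

triangle: 2!·3!·2!/8! = 24/40320
(j±m)!: 2!·3!·1!·3!·1!·4! = 1728
prefactor² = (2J+1)·Δ·N² = 216/35
  k=0: +1/(0!·2!·3!·1!·0!·1!) = 1/12
  k=1: −1/(1!·1!·2!·0!·1!·2!) = -1/4
Σ = -1/6  ⇒  CG² = 216/35·(-1/6)² = 6/35
CG = −√(6/35) = -0.414039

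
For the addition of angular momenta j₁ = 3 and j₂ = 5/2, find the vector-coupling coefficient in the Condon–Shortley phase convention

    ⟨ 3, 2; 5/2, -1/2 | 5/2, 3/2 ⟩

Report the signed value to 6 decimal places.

triangle: 3!×3!×2!/9! = 72/362880
(j±m)!: 5!×1!×2!×3!×4!×1! = 34560
prefactor² = (2J+1)×Δ×N² = 288/7
  k=0: +1/(0!×3!×1!×2!×2!×0!) = 1/24
  k=1: −1/(1!×2!×0!×1!×3!×1!) = -1/12
Σ = -1/24  ⇒  CG² = 288/7×(-1/24)² = 1/14
CG = −√(1/14) = -0.267261

-0.267261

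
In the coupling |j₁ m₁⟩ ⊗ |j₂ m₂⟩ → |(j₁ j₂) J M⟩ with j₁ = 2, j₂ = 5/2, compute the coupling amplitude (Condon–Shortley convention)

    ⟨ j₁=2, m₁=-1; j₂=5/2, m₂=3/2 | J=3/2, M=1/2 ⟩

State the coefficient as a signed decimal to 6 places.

triangle: 3!·1!·2!/7! = 12/5040
(j±m)!: 1!·3!·4!·1!·2!·1! = 288
prefactor² = (2J+1)·Δ·N² = 96/35
  k=2: +1/(2!·1!·1!·2!·0!·0!) = 1/4
  k=3: −1/(3!·0!·0!·1!·1!·1!) = -1/6
Σ = 1/12  ⇒  CG² = 96/35·1/12² = 2/105
CG = +√(2/105) = +0.138013

+√(2/105) ≈ +0.138013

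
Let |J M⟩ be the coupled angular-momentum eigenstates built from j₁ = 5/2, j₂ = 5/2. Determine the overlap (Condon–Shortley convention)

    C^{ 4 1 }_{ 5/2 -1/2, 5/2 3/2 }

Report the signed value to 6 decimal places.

j₁+j₂−J=1  J+j₁−j₂=4  J−j₁+j₂=4  j₁+j₂+J+1=10
(j₁±m₁, j₂±m₂, J±M) = (2,3,4,1,5,3)
P² = 10368/35
sum k=0..1:
  [0] +1/144 = 1/144
  [1] −1/24 = -1/24
S = -5/144
C² = P²·S² = 5/14 ; C = -0.597614

−√(5/14) ≈ -0.597614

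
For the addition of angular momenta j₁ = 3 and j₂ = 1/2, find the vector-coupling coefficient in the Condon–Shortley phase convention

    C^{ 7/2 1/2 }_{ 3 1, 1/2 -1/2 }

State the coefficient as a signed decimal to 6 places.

+0.654654  (= +√(3/7))

√[8·0!6!1!/8! · 4!2!0!1!4!3!] = √(6912/7)
  +(−1)^0/∏(0,0,2,0,4,1)! = 1/48  (running 1/48)
⟨..|..⟩ = √(6912/7)·(1/48) = +0.654654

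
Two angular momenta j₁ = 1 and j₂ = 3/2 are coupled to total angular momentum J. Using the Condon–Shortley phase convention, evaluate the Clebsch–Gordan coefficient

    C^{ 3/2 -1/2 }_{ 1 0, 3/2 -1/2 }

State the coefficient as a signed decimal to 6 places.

+0.258199

triangle: 1!·1!·2!/5! = 2/120
(j±m)!: 1!·1!·1!·2!·1!·2! = 4
prefactor² = (2J+1)·Δ·N² = 4/15
  k=0: +1/(0!·1!·1!·1!·0!·1!) = 1
  k=1: −1/(1!·0!·0!·0!·1!·2!) = -1/2
Σ = 1/2  ⇒  CG² = 4/15·1/2² = 1/15
CG = +√(1/15) = +0.258199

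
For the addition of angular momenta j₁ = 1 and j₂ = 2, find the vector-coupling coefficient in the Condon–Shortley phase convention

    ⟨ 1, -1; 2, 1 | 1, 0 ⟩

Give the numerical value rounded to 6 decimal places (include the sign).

j₁+j₂−J=2  J+j₁−j₂=0  J−j₁+j₂=2  j₁+j₂+J+1=5
(j₁±m₁, j₂±m₂, J±M) = (0,2,3,1,1,1)
P² = 6/5
sum k=2..2:
  [2] +1/2 = 1/2
S = 1/2
C² = P²·S² = 3/10 ; C = +0.547723

+0.547723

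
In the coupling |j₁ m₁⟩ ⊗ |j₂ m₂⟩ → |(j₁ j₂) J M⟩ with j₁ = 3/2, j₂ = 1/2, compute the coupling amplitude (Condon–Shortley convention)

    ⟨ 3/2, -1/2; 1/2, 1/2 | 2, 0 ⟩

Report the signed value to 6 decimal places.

+√(1/2) ≈ +0.707107

√[5·0!3!1!/5! · 1!2!1!0!2!2!] = √(2)
  +(−1)^0/∏(0,0,2,1,1,0)! = 1/2  (running 1/2)
⟨..|..⟩ = √(2)·(1/2) = +0.707107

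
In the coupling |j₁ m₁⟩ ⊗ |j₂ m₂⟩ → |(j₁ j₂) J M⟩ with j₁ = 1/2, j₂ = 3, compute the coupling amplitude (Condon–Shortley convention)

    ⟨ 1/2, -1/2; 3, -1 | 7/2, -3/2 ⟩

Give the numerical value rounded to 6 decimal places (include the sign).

+√(5/7) ≈ +0.845154

triangle: 0!×1!×6!/8! = 720/40320
(j±m)!: 0!×1!×2!×4!×2!×5! = 11520
prefactor² = (2J+1)×Δ×N² = 11520/7
  k=0: +1/(0!×0!×1!×2!×0!×4!) = 1/48
Σ = 1/48  ⇒  CG² = 11520/7×1/48² = 5/7
CG = +√(5/7) = +0.845154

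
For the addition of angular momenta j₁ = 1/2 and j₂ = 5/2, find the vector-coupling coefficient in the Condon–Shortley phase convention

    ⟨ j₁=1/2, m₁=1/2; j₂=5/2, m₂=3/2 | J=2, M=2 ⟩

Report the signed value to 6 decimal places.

j₁+j₂−J=1  J+j₁−j₂=0  J−j₁+j₂=4  j₁+j₂+J+1=6
(j₁±m₁, j₂±m₂, J±M) = (1,0,4,1,4,0)
P² = 96
sum k=0..0:
  [0] +1/24 = 1/24
S = 1/24
C² = P²·S² = 1/6 ; C = +0.408248

+0.408248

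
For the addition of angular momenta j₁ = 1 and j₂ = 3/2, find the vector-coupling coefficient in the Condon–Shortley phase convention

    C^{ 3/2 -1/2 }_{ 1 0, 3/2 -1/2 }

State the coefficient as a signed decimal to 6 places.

j₁+j₂−J=1  J+j₁−j₂=1  J−j₁+j₂=2  j₁+j₂+J+1=5
(j₁±m₁, j₂±m₂, J±M) = (1,1,1,2,1,2)
P² = 4/15
sum k=0..1:
  [0] +1/1 = 1
  [1] −1/2 = -1/2
S = 1/2
C² = P²·S² = 1/15 ; C = +0.258199

+0.258199  (= +√(1/15))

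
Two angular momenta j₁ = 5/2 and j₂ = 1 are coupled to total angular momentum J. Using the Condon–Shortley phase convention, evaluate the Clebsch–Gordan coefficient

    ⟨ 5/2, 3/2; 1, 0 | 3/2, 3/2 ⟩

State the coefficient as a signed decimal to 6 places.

√[4·2!3!0!/6! · 4!1!1!1!3!0!] = √(48/5)
  +(−1)^1/∏(1,1,0,0,3,0)! = -1/6  (running -1/6)
⟨..|..⟩ = √(48/5)·(-1/6) = -0.516398

-0.516398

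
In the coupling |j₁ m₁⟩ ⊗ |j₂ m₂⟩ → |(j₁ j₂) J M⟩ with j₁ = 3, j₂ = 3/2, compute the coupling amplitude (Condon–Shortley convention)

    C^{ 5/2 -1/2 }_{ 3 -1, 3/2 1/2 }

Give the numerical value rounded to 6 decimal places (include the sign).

j₁+j₂−J=2  J+j₁−j₂=4  J−j₁+j₂=1  j₁+j₂+J+1=8
(j₁±m₁, j₂±m₂, J±M) = (2,4,2,1,2,3)
P² = 288/35
sum k=1..2:
  [1] −1/6 = -1/6
  [2] +1/8 = 1/8
S = -1/24
C² = P²·S² = 1/70 ; C = -0.119523

-0.119523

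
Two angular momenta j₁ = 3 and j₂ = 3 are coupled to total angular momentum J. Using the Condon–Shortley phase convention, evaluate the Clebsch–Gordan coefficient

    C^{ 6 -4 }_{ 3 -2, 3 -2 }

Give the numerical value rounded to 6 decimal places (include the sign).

j₁+j₂−J=0  J+j₁−j₂=6  J−j₁+j₂=6  j₁+j₂+J+1=13
(j₁±m₁, j₂±m₂, J±M) = (1,5,1,5,2,10)
P² = 1244160000/11
sum k=0..0:
  [0] +1/14400 = 1/14400
S = 1/14400
C² = P²·S² = 6/11 ; C = +0.738549

+0.738549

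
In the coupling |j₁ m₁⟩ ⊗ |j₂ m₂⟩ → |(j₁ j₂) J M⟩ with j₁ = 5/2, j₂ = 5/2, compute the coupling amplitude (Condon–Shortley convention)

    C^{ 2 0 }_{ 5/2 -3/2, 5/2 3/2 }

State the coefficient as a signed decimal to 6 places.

√[5·3!2!2!/8! · 1!4!4!1!2!2!] = √(48/7)
  +(−1)^2/∏(2,1,2,2,0,0)! = 1/8  (running 1/8)
  +(−1)^3/∏(3,0,1,1,1,1)! = -1/6  (running -1/24)
⟨..|..⟩ = √(48/7)·(-1/24) = -0.109109

−√(1/84) = -0.109109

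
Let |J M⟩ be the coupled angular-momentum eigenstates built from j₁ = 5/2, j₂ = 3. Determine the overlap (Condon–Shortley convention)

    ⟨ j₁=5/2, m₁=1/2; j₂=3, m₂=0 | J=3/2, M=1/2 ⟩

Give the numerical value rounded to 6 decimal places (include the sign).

+√(4/35) ≈ +0.338062

j₁+j₂−J=4  J+j₁−j₂=1  J−j₁+j₂=2  j₁+j₂+J+1=8
(j₁±m₁, j₂±m₂, J±M) = (3,2,3,3,2,1)
P² = 144/35
sum k=1..2:
  [1] −1/12 = -1/12
  [2] +1/4 = 1/4
S = 1/6
C² = P²·S² = 4/35 ; C = +0.338062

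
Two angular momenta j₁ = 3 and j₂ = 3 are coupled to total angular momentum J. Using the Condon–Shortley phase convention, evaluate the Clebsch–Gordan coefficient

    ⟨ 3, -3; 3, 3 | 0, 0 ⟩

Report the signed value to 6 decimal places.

+√(1/7) = +0.377964

j₁+j₂−J=6  J+j₁−j₂=0  J−j₁+j₂=0  j₁+j₂+J+1=7
(j₁±m₁, j₂±m₂, J±M) = (0,6,6,0,0,0)
P² = 518400/7
sum k=6..6:
  [6] +1/720 = 1/720
S = 1/720
C² = P²·S² = 1/7 ; C = +0.377964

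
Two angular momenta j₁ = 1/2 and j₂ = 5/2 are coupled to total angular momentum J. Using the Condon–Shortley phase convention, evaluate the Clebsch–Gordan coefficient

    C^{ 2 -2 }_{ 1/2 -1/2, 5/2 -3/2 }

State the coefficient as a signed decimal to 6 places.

j₁+j₂−J=1  J+j₁−j₂=0  J−j₁+j₂=4  j₁+j₂+J+1=6
(j₁±m₁, j₂±m₂, J±M) = (0,1,1,4,0,4)
P² = 96
sum k=1..1:
  [1] −1/24 = -1/24
S = -1/24
C² = P²·S² = 1/6 ; C = -0.408248

-0.408248  (= −√(1/6))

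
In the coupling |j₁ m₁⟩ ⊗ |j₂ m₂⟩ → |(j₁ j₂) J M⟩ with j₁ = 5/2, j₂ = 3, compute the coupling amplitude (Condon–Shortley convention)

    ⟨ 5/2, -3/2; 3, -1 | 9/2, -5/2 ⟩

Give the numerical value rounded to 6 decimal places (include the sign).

√[10·1!4!5!/11! · 1!4!2!4!2!7!] = √(92160/11)
  +(−1)^0/∏(0,1,4,2,0,3)! = 1/288  (running 1/288)
  +(−1)^1/∏(1,0,3,1,1,4)! = -1/144  (running -1/288)
⟨..|..⟩ = √(92160/11)·(-1/288) = -0.317821

−√(10/99) = -0.317821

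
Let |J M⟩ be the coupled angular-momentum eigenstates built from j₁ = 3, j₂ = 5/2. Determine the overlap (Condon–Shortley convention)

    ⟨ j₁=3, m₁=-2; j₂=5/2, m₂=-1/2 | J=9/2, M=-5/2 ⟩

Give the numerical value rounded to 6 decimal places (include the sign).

triangle: 1!·5!·4!/11! = 2880/39916800
(j±m)!: 1!·5!·2!·3!·2!·7! = 14515200
prefactor² = (2J+1)·Δ·N² = 115200/11
  k=0: +1/(0!·1!·5!·2!·0!·2!) = 1/480
  k=1: −1/(1!·0!·4!·1!·1!·3!) = -1/144
Σ = -7/1440  ⇒  CG² = 115200/11·(-7/1440)² = 49/198
CG = −√(49/198) = -0.497468

-0.497468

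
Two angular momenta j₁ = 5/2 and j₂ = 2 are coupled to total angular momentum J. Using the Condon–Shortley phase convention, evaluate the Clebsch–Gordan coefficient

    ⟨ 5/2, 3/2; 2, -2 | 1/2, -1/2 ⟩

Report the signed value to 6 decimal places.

+0.258199  (= +√(1/15))

triangle: 4!*1!*0!/6! = 24/720
(j±m)!: 4!*1!*0!*4!*0!*1! = 576
prefactor² = (2J+1)*Δ*N² = 192/5
  k=0: +1/(0!*4!*1!*0!*0!*0!) = 1/24
Σ = 1/24  ⇒  CG² = 192/5*1/24² = 1/15
CG = +√(1/15) = +0.258199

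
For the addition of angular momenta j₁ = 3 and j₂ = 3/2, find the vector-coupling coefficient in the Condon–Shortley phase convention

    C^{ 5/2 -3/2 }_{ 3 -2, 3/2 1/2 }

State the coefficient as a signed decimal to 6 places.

+√(1/14) ≈ +0.267261

√[6·2!4!1!/8! · 1!5!2!1!1!4!] = √(288/7)
  +(−1)^1/∏(1,1,4,1,0,0)! = -1/24  (running -1/24)
  +(−1)^2/∏(2,0,3,0,1,1)! = 1/12  (running 1/24)
⟨..|..⟩ = √(288/7)·(1/24) = +0.267261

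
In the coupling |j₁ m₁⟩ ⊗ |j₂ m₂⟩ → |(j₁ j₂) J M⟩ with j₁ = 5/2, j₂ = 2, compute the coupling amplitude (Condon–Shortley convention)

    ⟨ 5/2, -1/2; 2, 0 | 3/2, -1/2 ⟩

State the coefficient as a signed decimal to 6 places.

√[4·3!2!1!/7! · 2!3!2!2!1!2!] = √(32/35)
  +(−1)^1/∏(1,2,2,1,0,0)! = -1/4  (running -1/4)
  +(−1)^2/∏(2,1,1,0,1,1)! = 1/2  (running 1/4)
⟨..|..⟩ = √(32/35)·(1/4) = +0.239046

+0.239046  (= +√(2/35))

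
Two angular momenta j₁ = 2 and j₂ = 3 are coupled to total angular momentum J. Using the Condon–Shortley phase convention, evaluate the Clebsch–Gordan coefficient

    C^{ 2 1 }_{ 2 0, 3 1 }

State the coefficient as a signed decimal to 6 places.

+√(1/7) ≈ +0.377964

triangle: 3!×1!×3!/8! = 36/40320
(j±m)!: 2!×2!×4!×2!×3!×1! = 1152
prefactor² = (2J+1)×Δ×N² = 36/7
  k=1: −1/(1!×2!×1!×3!×0!×0!) = -1/12
  k=2: +1/(2!×1!×0!×2!×1!×1!) = 1/4
Σ = 1/6  ⇒  CG² = 36/7×1/6² = 1/7
CG = +√(1/7) = +0.377964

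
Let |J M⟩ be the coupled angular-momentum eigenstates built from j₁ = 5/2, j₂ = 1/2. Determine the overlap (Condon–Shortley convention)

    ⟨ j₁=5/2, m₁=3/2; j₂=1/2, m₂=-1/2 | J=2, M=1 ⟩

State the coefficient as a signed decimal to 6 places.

triangle: 1!*4!*0!/6! = 24/720
(j±m)!: 4!*1!*0!*1!*3!*1! = 144
prefactor² = (2J+1)*Δ*N² = 24
  k=0: +1/(0!*1!*1!*0!*3!*0!) = 1/6
Σ = 1/6  ⇒  CG² = 24*1/6² = 2/3
CG = +√(2/3) = +0.816497

+0.816497  (= +√(2/3))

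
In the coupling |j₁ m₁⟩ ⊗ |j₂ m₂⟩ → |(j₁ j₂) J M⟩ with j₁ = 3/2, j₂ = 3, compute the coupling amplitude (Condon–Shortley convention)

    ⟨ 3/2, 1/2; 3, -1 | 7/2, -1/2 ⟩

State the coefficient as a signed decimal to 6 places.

+√(2/7) ≈ +0.534522

triangle: 1!×2!×5!/9! = 240/362880
(j±m)!: 2!×1!×2!×4!×3!×4! = 13824
prefactor² = (2J+1)×Δ×N² = 512/7
  k=0: +1/(0!×1!×1!×2!×1!×3!) = 1/12
  k=1: −1/(1!×0!×0!×1!×2!×4!) = -1/48
Σ = 1/16  ⇒  CG² = 512/7×1/16² = 2/7
CG = +√(2/7) = +0.534522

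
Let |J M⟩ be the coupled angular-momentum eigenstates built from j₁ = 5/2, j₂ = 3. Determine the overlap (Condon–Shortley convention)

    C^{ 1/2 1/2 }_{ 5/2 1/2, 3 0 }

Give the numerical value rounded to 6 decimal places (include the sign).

+0.377964  (= +√(1/7))

triangle: 5!×0!×1!/7! = 120/5040
(j±m)!: 3!×2!×3!×3!×1!×0! = 432
prefactor² = (2J+1)×Δ×N² = 144/7
  k=2: +1/(2!×3!×0!×1!×0!×0!) = 1/12
Σ = 1/12  ⇒  CG² = 144/7×1/12² = 1/7
CG = +√(1/7) = +0.377964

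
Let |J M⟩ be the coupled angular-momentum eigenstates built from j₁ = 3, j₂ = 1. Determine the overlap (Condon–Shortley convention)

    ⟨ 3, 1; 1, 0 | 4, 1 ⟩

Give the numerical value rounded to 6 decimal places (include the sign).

√[9·0!6!2!/9! · 4!2!1!1!5!3!] = √(8640/7)
  +(−1)^0/∏(0,0,2,1,4,1)! = 1/48  (running 1/48)
⟨..|..⟩ = √(8640/7)·(1/48) = +0.731925

+√(15/28) = +0.731925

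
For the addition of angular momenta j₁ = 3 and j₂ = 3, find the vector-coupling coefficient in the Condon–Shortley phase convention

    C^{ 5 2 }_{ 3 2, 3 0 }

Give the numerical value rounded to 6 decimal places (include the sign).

triangle: 1!*5!*5!/12! = 14400/479001600
(j±m)!: 5!*1!*3!*3!*7!*3! = 130636800
prefactor² = (2J+1)*Δ*N² = 43200
  k=0: +1/(0!*1!*1!*3!*4!*2!) = 1/288
  k=1: −1/(1!*0!*0!*2!*5!*3!) = -1/1440
Σ = 1/360  ⇒  CG² = 43200*1/360² = 1/3
CG = +√(1/3) = +0.577350

+0.577350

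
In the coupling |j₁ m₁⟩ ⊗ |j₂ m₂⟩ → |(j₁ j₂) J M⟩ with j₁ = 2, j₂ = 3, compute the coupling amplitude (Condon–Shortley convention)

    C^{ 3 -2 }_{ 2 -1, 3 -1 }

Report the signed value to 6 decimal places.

j₁+j₂−J=2  J+j₁−j₂=2  J−j₁+j₂=4  j₁+j₂+J+1=9
(j₁±m₁, j₂±m₂, J±M) = (1,3,2,4,1,5)
P² = 64
sum k=1..2:
  [1] −1/12 = -1/12
  [2] +1/48 = 1/48
S = -1/16
C² = P²·S² = 1/4 ; C = -0.500000

-0.500000  (= −√(1/4))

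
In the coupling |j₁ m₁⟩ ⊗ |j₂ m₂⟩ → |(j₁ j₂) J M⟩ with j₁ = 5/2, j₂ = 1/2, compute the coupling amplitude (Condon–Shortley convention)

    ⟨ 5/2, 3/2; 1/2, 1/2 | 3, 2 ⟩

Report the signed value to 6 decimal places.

+√(5/6) ≈ +0.912871

triangle: 0!×5!×1!/7! = 120/5040
(j±m)!: 4!×1!×1!×0!×5!×1! = 2880
prefactor² = (2J+1)×Δ×N² = 480
  k=0: +1/(0!×0!×1!×1!×4!×0!) = 1/24
Σ = 1/24  ⇒  CG² = 480×1/24² = 5/6
CG = +√(5/6) = +0.912871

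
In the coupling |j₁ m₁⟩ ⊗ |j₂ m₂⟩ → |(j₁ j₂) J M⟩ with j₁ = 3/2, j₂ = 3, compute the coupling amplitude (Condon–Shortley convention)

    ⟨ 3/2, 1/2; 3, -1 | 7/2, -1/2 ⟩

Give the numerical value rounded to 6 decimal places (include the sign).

j₁+j₂−J=1  J+j₁−j₂=2  J−j₁+j₂=5  j₁+j₂+J+1=9
(j₁±m₁, j₂±m₂, J±M) = (2,1,2,4,3,4)
P² = 512/7
sum k=0..1:
  [0] +1/12 = 1/12
  [1] −1/48 = -1/48
S = 1/16
C² = P²·S² = 2/7 ; C = +0.534522

+0.534522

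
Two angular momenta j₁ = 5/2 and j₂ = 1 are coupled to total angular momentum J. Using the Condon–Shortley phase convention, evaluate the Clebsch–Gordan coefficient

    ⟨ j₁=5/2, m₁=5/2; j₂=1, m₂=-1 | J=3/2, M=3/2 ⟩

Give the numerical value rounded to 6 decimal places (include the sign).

√[4·2!3!0!/6! · 5!0!0!2!3!0!] = √(96)
  +(−1)^0/∏(0,2,0,0,3,0)! = 1/12  (running 1/12)
⟨..|..⟩ = √(96)·(1/12) = +0.816497

+0.816497  (= +√(2/3))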